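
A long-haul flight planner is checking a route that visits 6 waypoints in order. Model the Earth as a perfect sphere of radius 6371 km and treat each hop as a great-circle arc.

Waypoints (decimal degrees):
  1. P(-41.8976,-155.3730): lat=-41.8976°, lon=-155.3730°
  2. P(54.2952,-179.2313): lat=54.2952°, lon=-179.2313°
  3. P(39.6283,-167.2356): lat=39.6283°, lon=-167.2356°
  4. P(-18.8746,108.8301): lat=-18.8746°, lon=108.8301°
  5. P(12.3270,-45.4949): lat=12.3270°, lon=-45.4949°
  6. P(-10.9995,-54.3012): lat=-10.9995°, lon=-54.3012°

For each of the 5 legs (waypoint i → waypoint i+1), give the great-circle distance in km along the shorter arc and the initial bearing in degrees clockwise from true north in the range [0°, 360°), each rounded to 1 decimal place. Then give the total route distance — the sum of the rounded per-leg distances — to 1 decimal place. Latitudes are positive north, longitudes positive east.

Leg 1: φ1=-0.7312511, φ2=0.9476300, Δφ=1.6788811, Δλ=-0.4164059 rad; a=sin²(Δφ/2)+cosφ1·cosφ2·sin²(Δλ/2)=0.5724974086; c=2·atan2(√a, √(1-a))=1.716304061; dist=6371·c=10934.573 ≈ 10934.6 km; running total=10934.6 km
Leg 1 bearing: y=sinΔλ·cosφ2=-0.23605598, x=cosφ1·sinφ2-sinφ1·cosφ2·cosΔλ=0.96086111; θ=atan2(y, x)=-13.8026° <0 so +360° → 346.1974° ≈ 346.2°
Leg 2: φ1=0.9476300, φ2=0.6916443, Δφ=-0.2559857, Δλ=0.2093645 rad; a=sin²(Δφ/2)+cosφ1·cosφ2·sin²(Δλ/2)=0.0212006701; c=2·atan2(√a, √(1-a))=0.292247911; dist=6371·c=1861.911 ≈ 1861.9 km; running total=12796.5 km
Leg 2 bearing: y=sinΔλ·cosφ2=0.16007669, x=cosφ1·sinφ2-sinφ1·cosφ2·cosΔλ=-0.23954177; θ=atan2(y, x)=146.2467° ≈ 146.2°
Leg 3: φ1=0.6916443, φ2=-0.3294239, Δφ=-1.0210682, Δλ=4.8182554 rad; a=sin²(Δφ/2)+cosφ1·cosφ2·sin²(Δλ/2)=0.5646593739; c=2·atan2(√a, √(1-a))=1.700478255; dist=6371·c=10833.747 ≈ 10833.7 km; running total=23630.2 km
Leg 3 bearing: y=sinΔλ·cosφ2=-0.94093129, x=cosφ1·sinφ2-sinφ1·cosφ2·cosΔλ=-0.31292966; θ=atan2(y, x)=-108.3958° <0 so +360° → 251.6042° ≈ 251.6°
Leg 4: φ1=-0.3294239, φ2=0.2151467, Δφ=0.5445707, Δλ=-2.6934794 rad; a=sin²(Δφ/2)+cosφ1·cosφ2·sin²(Δλ/2)=0.9511032771; c=2·atan2(√a, √(1-a))=2.695654782; dist=6371·c=17174.017 ≈ 17174.0 km; running total=40804.2 km
Leg 4 bearing: y=sinΔλ·cosφ2=-0.42327696, x=cosφ1·sinφ2-sinφ1·cosφ2·cosΔλ=-0.08282479; θ=atan2(y, x)=-101.0715° <0 so +360° → 258.9285° ≈ 258.9°
Leg 5: φ1=0.2151467, φ2=-0.1919775, Δφ=-0.4071242, Δλ=-0.1536989 rad; a=sin²(Δφ/2)+cosφ1·cosφ2·sin²(Δλ/2)=0.0465208758; c=2·atan2(√a, √(1-a))=0.434790641; dist=6371·c=2770.051 ≈ 2770.1 km; running total=43574.3 km
Leg 5 bearing: y=sinΔλ·cosφ2=-0.15028197, x=cosφ1·sinφ2-sinφ1·cosφ2·cosΔλ=-0.39349976; θ=atan2(y, x)=-159.0976° <0 so +360° → 200.9024° ≈ 200.9°

Leg 1: dist=10934.6 km, bearing=346.2°
Leg 2: dist=1861.9 km, bearing=146.2°
Leg 3: dist=10833.7 km, bearing=251.6°
Leg 4: dist=17174.0 km, bearing=258.9°
Leg 5: dist=2770.1 km, bearing=200.9°
Total: 43574.3 km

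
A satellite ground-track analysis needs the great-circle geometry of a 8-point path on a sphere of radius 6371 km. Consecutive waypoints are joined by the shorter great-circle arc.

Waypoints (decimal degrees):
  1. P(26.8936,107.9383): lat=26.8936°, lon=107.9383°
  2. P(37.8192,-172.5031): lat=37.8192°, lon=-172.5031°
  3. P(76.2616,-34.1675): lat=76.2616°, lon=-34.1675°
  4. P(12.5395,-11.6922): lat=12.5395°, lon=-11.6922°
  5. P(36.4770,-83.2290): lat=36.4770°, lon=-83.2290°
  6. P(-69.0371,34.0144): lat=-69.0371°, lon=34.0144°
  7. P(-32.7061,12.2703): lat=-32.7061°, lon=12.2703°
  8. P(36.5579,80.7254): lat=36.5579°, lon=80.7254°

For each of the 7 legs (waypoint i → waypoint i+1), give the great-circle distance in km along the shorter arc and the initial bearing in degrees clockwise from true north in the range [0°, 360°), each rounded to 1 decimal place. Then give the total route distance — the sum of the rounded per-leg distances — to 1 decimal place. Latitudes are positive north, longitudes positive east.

Leg 1: φ1=0.4693819, φ2=0.6600696, Δφ=0.1906877, Δλ=-4.8946258 rad; a=sin²(Δφ/2)+cosφ1·cosφ2·sin²(Δλ/2)=0.2974808839; c=2·atan2(√a, √(1-a))=1.153775681; dist=6371·c=7350.705 ≈ 7350.7 km; running total=7350.7 km
Leg 1 bearing: y=sinΔλ·cosφ2=0.77686863, x=cosφ1·sinφ2-sinφ1·cosφ2·cosΔλ=0.48209871; θ=atan2(y, x)=58.1776° ≈ 58.2°
Leg 2: φ1=0.6600696, φ2=1.3310160, Δφ=0.6709465, Δλ=2.4144117 rad; a=sin²(Δφ/2)+cosφ1·cosφ2·sin²(Δλ/2)=0.2722605752; c=2·atan2(√a, √(1-a))=1.097886302; dist=6371·c=6994.634 ≈ 6994.6 km; running total=14345.3 km
Leg 2 bearing: y=sinΔλ·cosφ2=0.15787484, x=cosφ1·sinφ2-sinφ1·cosφ2·cosΔλ=0.87613615; θ=atan2(y, x)=10.2148° ≈ 10.2°
Leg 3: φ1=1.3310160, φ2=0.2188556, Δφ=-1.1121605, Δλ=0.3922680 rad; a=sin²(Δφ/2)+cosφ1·cosφ2·sin²(Δλ/2)=0.2874414909; c=2·atan2(√a, √(1-a))=1.131705163; dist=6371·c=7210.094 ≈ 7210.1 km; running total=21555.4 km
Leg 3 bearing: y=sinΔλ·cosφ2=0.37316630, x=cosφ1·sinφ2-sinφ1·cosφ2·cosΔλ=-0.82463473; θ=atan2(y, x)=155.6521° ≈ 155.7°
Leg 4: φ1=0.2188556, φ2=0.6366438, Δφ=0.4177882, Δλ=-1.2485527 rad; a=sin²(Δφ/2)+cosφ1·cosφ2·sin²(Δλ/2)=0.3111737219; c=2·atan2(√a, √(1-a))=1.183536526; dist=6371·c=7540.311 ≈ 7540.3 km; running total=29095.7 km
Leg 4 bearing: y=sinΔλ·cosφ2=-0.76270657, x=cosφ1·sinφ2-sinφ1·cosφ2·cosΔλ=0.52503070; θ=atan2(y, x)=-55.4573° <0 so +360° → 304.5427° ≈ 304.5°
Leg 5: φ1=0.6366438, φ2=-1.2049247, Δφ=-1.8415685, Δλ=2.0462834 rad; a=sin²(Δφ/2)+cosφ1·cosφ2·sin²(Δλ/2)=0.8434206471; c=2·atan2(√a, √(1-a))=2.327930403; dist=6371·c=14831.245 ≈ 14831.2 km; running total=43926.9 km
Leg 5 bearing: y=sinΔλ·cosφ2=0.31807663, x=cosφ1·sinφ2-sinφ1·cosφ2·cosΔλ=-0.65351074; θ=atan2(y, x)=154.0469° ≈ 154.0°
Leg 6: φ1=-1.2049247, φ2=-0.5708291, Δφ=0.6340956, Δλ=-0.3795061 rad; a=sin²(Δφ/2)+cosφ1·cosφ2·sin²(Δλ/2)=0.1079059571; c=2·atan2(√a, √(1-a))=0.669409718; dist=6371·c=4264.809 ≈ 4264.8 km; running total=48191.7 km
Leg 6 bearing: y=sinΔλ·cosφ2=-0.31172628, x=cosφ1·sinφ2-sinφ1·cosφ2·cosΔλ=0.53654056; θ=atan2(y, x)=-30.1563° <0 so +360° → 329.8437° ≈ 329.8°
Leg 7: φ1=-0.5708291, φ2=0.6380557, Δφ=1.2088849, Δλ=1.1947669 rad; a=sin²(Δφ/2)+cosφ1·cosφ2·sin²(Δλ/2)=0.5368138568; c=2·atan2(√a, √(1-a))=1.644490726; dist=6371·c=10477.050 ≈ 10477.1 km; running total=58668.8 km
Leg 7 bearing: y=sinΔλ·cosφ2=0.74713196, x=cosφ1·sinφ2-sinφ1·cosφ2·cosΔλ=0.66058519; θ=atan2(y, x)=48.5181° ≈ 48.5°

Leg 1: dist=7350.7 km, bearing=58.2°
Leg 2: dist=6994.6 km, bearing=10.2°
Leg 3: dist=7210.1 km, bearing=155.7°
Leg 4: dist=7540.3 km, bearing=304.5°
Leg 5: dist=14831.2 km, bearing=154.0°
Leg 6: dist=4264.8 km, bearing=329.8°
Leg 7: dist=10477.1 km, bearing=48.5°
Total: 58668.8 km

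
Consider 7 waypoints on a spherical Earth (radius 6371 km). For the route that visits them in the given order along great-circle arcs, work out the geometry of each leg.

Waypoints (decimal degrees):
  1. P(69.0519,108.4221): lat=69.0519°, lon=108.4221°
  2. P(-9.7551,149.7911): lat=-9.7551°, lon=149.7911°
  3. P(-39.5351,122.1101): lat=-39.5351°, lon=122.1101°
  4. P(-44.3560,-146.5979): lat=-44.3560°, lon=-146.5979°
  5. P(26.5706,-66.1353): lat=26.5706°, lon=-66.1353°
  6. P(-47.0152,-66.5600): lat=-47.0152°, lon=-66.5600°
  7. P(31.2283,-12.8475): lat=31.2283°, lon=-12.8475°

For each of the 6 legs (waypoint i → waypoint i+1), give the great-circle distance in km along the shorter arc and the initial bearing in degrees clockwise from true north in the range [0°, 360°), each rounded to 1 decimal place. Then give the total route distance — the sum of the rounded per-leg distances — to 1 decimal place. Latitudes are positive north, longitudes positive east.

Leg 1: dist=9329.7 km, bearing=139.1°
Leg 2: dist=4298.0 km, bearing=215.0°
Leg 3: dist=7157.4 km, bearing=127.5°
Leg 4: dist=11334.4 km, bearing=64.4°
Leg 5: dist=8182.5 km, bearing=180.3°
Leg 6: dist=10225.6 km, bearing=43.6°
Total: 50527.6 km

Leg 1: φ1=1.2051830, φ2=-0.1702586, Δφ=-1.3754416, Δλ=0.7220253 rad; a=sin²(Δφ/2)+cosφ1·cosφ2·sin²(Δλ/2)=0.4469042534; c=2·atan2(√a, √(1-a))=1.464404233; dist=6371·c=9329.719 ≈ 9329.7 km; running total=9329.7 km
Leg 1 bearing: y=sinΔλ·cosφ2=0.65134987, x=cosφ1·sinφ2-sinφ1·cosφ2·cosΔλ=-0.75131000; θ=atan2(y, x)=139.0763° ≈ 139.1°
Leg 2: φ1=-0.1702586, φ2=-0.6900177, Δφ=-0.5197591, Δλ=-0.4831246 rad; a=sin²(Δφ/2)+cosφ1·cosφ2·sin²(Δλ/2)=0.1095272029; c=2·atan2(√a, √(1-a))=0.674618017; dist=6371·c=4297.991 ≈ 4298.0 km; running total=13627.7 km
Leg 2 bearing: y=sinΔλ·cosφ2=-0.35827589, x=cosφ1·sinφ2-sinφ1·cosφ2·cosΔλ=-0.51162718; θ=atan2(y, x)=-144.9977° <0 so +360° → 215.0023° ≈ 215.0°
Leg 3: φ1=-0.6900177, φ2=-0.7741582, Δφ=-0.0841406, Δλ=-4.6898393 rad; a=sin²(Δφ/2)+cosφ1·cosφ2·sin²(Δλ/2)=0.2837059320; c=2·atan2(√a, √(1-a))=1.123434890; dist=6371·c=7157.404 ≈ 7157.4 km; running total=20785.1 km
Leg 3 bearing: y=sinΔλ·cosφ2=0.71482799, x=cosφ1·sinφ2-sinφ1·cosφ2·cosΔλ=-0.54944376; θ=atan2(y, x)=127.5472° ≈ 127.5°
Leg 4: φ1=-0.7741582, φ2=0.4637445, Δφ=1.2379027, Δλ=1.4043373 rad; a=sin²(Δφ/2)+cosφ1·cosφ2·sin²(Δλ/2)=0.6033777699; c=2·atan2(√a, √(1-a))=1.779054005; dist=6371·c=11334.353 ≈ 11334.4 km; running total=32119.5 km
Leg 4 bearing: y=sinΔλ·cosφ2=0.88202139, x=cosφ1·sinφ2-sinφ1·cosφ2·cosΔλ=0.42342698; θ=atan2(y, x)=64.3560° ≈ 64.4°
Leg 5: φ1=0.4637445, φ2=-0.8205700, Δφ=-1.2843145, Δλ=-0.0074124 rad; a=sin²(Δφ/2)+cosφ1·cosφ2·sin²(Δλ/2)=0.3587187754; c=2·atan2(√a, √(1-a))=1.284331957; dist=6371·c=8182.479 ≈ 8182.5 km; running total=40302.0 km
Leg 5 bearing: y=sinΔλ·cosφ2=-0.00505377, x=cosφ1·sinφ2-sinφ1·cosφ2·cosΔλ=-0.95923559; θ=atan2(y, x)=-179.6981° <0 so +360° → 180.3019° ≈ 180.3°
Leg 6: φ1=-0.8205700, φ2=0.5450367, Δφ=1.3656067, Δλ=0.9374600 rad; a=sin²(Δφ/2)+cosφ1·cosφ2·sin²(Δλ/2)=0.5171063779; c=2·atan2(√a, √(1-a))=1.605015760; dist=6371·c=10225.555 ≈ 10225.6 km; running total=50527.6 km
Leg 6 bearing: y=sinΔλ·cosφ2=0.68926638, x=cosφ1·sinφ2-sinφ1·cosφ2·cosΔλ=0.72369976; θ=atan2(y, x)=43.6040° ≈ 43.6°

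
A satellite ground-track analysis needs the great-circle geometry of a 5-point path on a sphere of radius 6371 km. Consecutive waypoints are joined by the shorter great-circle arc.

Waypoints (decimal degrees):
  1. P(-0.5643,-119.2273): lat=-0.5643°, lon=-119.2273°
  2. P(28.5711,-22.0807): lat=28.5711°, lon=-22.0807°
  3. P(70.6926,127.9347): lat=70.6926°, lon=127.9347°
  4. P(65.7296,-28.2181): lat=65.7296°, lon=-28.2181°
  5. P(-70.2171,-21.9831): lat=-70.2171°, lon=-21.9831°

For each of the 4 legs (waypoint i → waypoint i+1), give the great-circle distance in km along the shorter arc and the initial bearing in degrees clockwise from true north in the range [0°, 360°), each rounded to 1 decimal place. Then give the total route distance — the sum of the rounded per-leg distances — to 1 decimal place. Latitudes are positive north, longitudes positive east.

Leg 1: φ1=-0.0098489, φ2=0.4986598, Δφ=0.5085087, Δλ=1.6955280 rad; a=sin²(Δφ/2)+cosφ1·cosφ2·sin²(Δλ/2)=0.5569817186; c=2·atan2(√a, √(1-a))=1.685007903; dist=6371·c=10735.185 ≈ 10735.2 km; running total=10735.2 km
Leg 1 bearing: y=sinΔλ·cosφ2=0.87140146, x=cosφ1·sinφ2-sinφ1·cosφ2·cosΔλ=0.47714969; θ=atan2(y, x)=61.2964° ≈ 61.3°
Leg 2: φ1=0.4986598, φ2=1.2338186, Δφ=0.7351589, Δλ=2.6182627 rad; a=sin²(Δφ/2)+cosφ1·cosφ2·sin²(Δλ/2)=0.4000789351; c=2·atan2(√a, √(1-a))=1.369599529; dist=6371·c=8725.719 ≈ 8725.7 km; running total=19460.9 km
Leg 2 bearing: y=sinΔλ·cosφ2=0.16524117, x=cosφ1·sinφ2-sinφ1·cosφ2·cosΔλ=0.96579422; θ=atan2(y, x)=9.7089° ≈ 9.7°
Leg 3: φ1=1.2338186, φ2=1.1471979, Δφ=-0.0866207, Δλ=-2.7253805 rad; a=sin²(Δφ/2)+cosφ1·cosφ2·sin²(Δλ/2)=0.1319791434; c=2·atan2(√a, √(1-a))=0.743592066; dist=6371·c=4737.425 ≈ 4737.4 km; running total=24198.3 km
Leg 3 bearing: y=sinΔλ·cosφ2=-0.16618442, x=cosφ1·sinφ2-sinφ1·cosφ2·cosΔλ=0.65622049; θ=atan2(y, x)=-14.2111° <0 so +360° → 345.7889° ≈ 345.8°
Leg 4: φ1=1.1471979, φ2=-1.2255196, Δφ=-2.3727175, Δλ=0.1088213 rad; a=sin²(Δφ/2)+cosφ1·cosφ2·sin²(Δλ/2)=0.8597581006; c=2·atan2(√a, √(1-a))=2.373901755; dist=6371·c=15124.128 ≈ 15124.1 km; running total=39322.4 km
Leg 4 bearing: y=sinΔλ·cosφ2=0.03675868, x=cosφ1·sinφ2-sinφ1·cosφ2·cosΔλ=-0.69350215; θ=atan2(y, x)=176.9659° ≈ 177.0°

Leg 1: dist=10735.2 km, bearing=61.3°
Leg 2: dist=8725.7 km, bearing=9.7°
Leg 3: dist=4737.4 km, bearing=345.8°
Leg 4: dist=15124.1 km, bearing=177.0°
Total: 39322.4 km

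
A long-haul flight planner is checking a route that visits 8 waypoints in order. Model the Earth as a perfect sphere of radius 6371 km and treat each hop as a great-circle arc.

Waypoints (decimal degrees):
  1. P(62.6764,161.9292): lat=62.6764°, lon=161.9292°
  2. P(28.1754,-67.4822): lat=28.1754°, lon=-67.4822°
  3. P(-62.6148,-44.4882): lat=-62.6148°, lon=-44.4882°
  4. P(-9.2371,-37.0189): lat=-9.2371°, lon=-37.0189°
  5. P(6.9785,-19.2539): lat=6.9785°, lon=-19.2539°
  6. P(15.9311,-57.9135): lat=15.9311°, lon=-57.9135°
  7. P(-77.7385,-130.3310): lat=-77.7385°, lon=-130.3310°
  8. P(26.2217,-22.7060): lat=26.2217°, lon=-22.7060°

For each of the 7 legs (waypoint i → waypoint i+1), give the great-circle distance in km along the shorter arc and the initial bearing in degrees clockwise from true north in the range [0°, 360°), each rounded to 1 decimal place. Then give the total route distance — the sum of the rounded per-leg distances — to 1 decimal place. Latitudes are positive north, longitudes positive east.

Leg 1: dist=9008.1 km, bearing=42.7°
Leg 2: dist=10300.8 km, bearing=169.6°
Leg 3: dist=5965.9 km, bearing=9.2°
Leg 4: dist=2669.4 km, bearing=48.1°
Leg 5: dist=4321.2 km, bearing=286.8°
Leg 6: dist=11332.9 km, bearing=191.9°
Leg 7: dist=13266.1 km, bearing=101.3°
Total: 56864.4 km

Leg 1: φ1=1.0939095, φ2=0.4917535, Δφ=-0.6021560, Δλ=-4.0039843 rad; a=sin²(Δφ/2)+cosφ1·cosφ2·sin²(Δλ/2)=0.4218835975; c=2·atan2(√a, √(1-a))=1.413920865; dist=6371·c=9008.090 ≈ 9008.1 km; running total=9008.1 km
Leg 1 bearing: y=sinΔλ·cosφ2=0.66941654, x=cosφ1·sinφ2-sinφ1·cosφ2·cosΔλ=0.72627323; θ=atan2(y, x)=42.6672° ≈ 42.7°
Leg 2: φ1=0.4917535, φ2=-1.0928344, Δφ=-1.5845879, Δλ=0.4013210 rad; a=sin²(Δφ/2)+cosφ1·cosφ2·sin²(Δλ/2)=0.5230036052; c=2·atan2(√a, √(1-a))=1.616819783; dist=6371·c=10300.759 ≈ 10300.8 km; running total=19308.9 km
Leg 2 bearing: y=sinΔλ·cosφ2=0.17968043, x=cosφ1·sinφ2-sinφ1·cosφ2·cosΔλ=-0.98264860; θ=atan2(y, x)=169.6378° ≈ 169.6°
Leg 3: φ1=-1.0928344, φ2=-0.1612178, Δφ=0.9316166, Δλ=0.1303639 rad; a=sin²(Δφ/2)+cosφ1·cosφ2·sin²(Δλ/2)=0.2036575508; c=2·atan2(√a, √(1-a))=0.936408080; dist=6371·c=5965.856 ≈ 5965.9 km; running total=25274.8 km
Leg 3 bearing: y=sinΔλ·cosφ2=0.12830924, x=cosφ1·sinφ2-sinφ1·cosφ2·cosΔλ=0.79514863; θ=atan2(y, x)=9.1665° ≈ 9.2°
Leg 4: φ1=-0.1612178, φ2=0.1217978, Δφ=0.2830156, Δλ=0.3100577 rad; a=sin²(Δφ/2)+cosφ1·cosφ2·sin²(Δλ/2)=0.0432496723; c=2·atan2(√a, √(1-a))=0.418989157; dist=6371·c=2669.380 ≈ 2669.4 km; running total=27944.2 km
Leg 4 bearing: y=sinΔλ·cosφ2=0.30285329, x=cosφ1·sinφ2-sinφ1·cosφ2·cosΔλ=0.27165500; θ=atan2(y, x)=48.1084° ≈ 48.1°
Leg 5: φ1=0.1217978, φ2=0.2780501, Δφ=0.1562523, Δλ=-0.6747373 rad; a=sin²(Δφ/2)+cosφ1·cosφ2·sin²(Δλ/2)=0.1106671500; c=2·atan2(√a, √(1-a))=0.678259906; dist=6371·c=4321.194 ≈ 4321.2 km; running total=32265.4 km
Leg 5 bearing: y=sinΔλ·cosφ2=-0.60069932, x=cosφ1·sinφ2-sinφ1·cosφ2·cosΔλ=0.18121825; θ=atan2(y, x)=-73.2126° <0 so +360° → 286.7874° ≈ 286.8°
Leg 6: φ1=0.2780501, φ2=-1.3567928, Δφ=-1.6348429, Δλ=-1.2639238 rad; a=sin²(Δφ/2)+cosφ1·cosφ2·sin²(Δλ/2)=0.6032651249; c=2·atan2(√a, √(1-a))=1.778823745; dist=6371·c=11332.886 ≈ 11332.9 km; running total=43598.3 km
Leg 6 bearing: y=sinΔλ·cosφ2=-0.20245234, x=cosφ1·sinφ2-sinφ1·cosφ2·cosΔλ=-0.95726606; θ=atan2(y, x)=-168.0585° <0 so +360° → 191.9415° ≈ 191.9°
Leg 7: φ1=-1.3567928, φ2=0.4576550, Δφ=1.8144478, Δλ=1.8784106 rad; a=sin²(Δφ/2)+cosφ1·cosφ2·sin²(Δλ/2)=0.7447264104; c=2·atan2(√a, √(1-a))=2.082258492; dist=6371·c=13266.069 ≈ 13266.1 km; running total=56864.4 km
Leg 7 bearing: y=sinΔλ·cosφ2=0.85498042, x=cosφ1·sinφ2-sinφ1·cosφ2·cosΔλ=-0.17159377; θ=atan2(y, x)=101.3484° ≈ 101.3°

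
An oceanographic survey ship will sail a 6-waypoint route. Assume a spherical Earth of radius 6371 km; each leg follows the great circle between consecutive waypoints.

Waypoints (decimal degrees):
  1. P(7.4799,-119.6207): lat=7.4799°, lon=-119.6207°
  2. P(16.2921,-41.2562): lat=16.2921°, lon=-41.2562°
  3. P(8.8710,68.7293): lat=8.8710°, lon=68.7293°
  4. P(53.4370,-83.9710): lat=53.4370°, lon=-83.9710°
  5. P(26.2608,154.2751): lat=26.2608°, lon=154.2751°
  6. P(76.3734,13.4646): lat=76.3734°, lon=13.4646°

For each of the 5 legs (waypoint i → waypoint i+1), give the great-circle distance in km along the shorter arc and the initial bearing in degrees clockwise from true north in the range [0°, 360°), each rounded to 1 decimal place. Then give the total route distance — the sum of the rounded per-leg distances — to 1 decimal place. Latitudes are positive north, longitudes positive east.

Leg 1: φ1=0.1305489, φ2=0.2843508, Δφ=0.1538019, Δλ=1.3677185 rad; a=sin²(Δφ/2)+cosφ1·cosφ2·sin²(Δλ/2)=0.3857709172; c=2·atan2(√a, √(1-a))=1.340302657; dist=6371·c=8539.068 ≈ 8539.1 km; running total=8539.1 km
Leg 1 bearing: y=sinΔλ·cosφ2=0.94011964, x=cosφ1·sinφ2-sinφ1·cosφ2·cosΔλ=0.25294648; θ=atan2(y, x)=74.9408° ≈ 74.9°
Leg 2: φ1=0.2843508, φ2=0.1548282, Δφ=-0.1295226, Δλ=1.9196091 rad; a=sin²(Δφ/2)+cosφ1·cosφ2·sin²(Δλ/2)=0.6404361000; c=2·atan2(√a, √(1-a))=1.855499098; dist=6371·c=11821.385 ≈ 11821.4 km; running total=20360.5 km
Leg 2 bearing: y=sinΔλ·cosφ2=0.92853755, x=cosφ1·sinφ2-sinφ1·cosφ2·cosΔλ=0.24275260; θ=atan2(y, x)=75.3488° ≈ 75.3°
Leg 3: φ1=0.1548282, φ2=0.9326516, Δφ=0.7778234, Δλ=-2.6651230 rad; a=sin²(Δφ/2)+cosφ1·cosφ2·sin²(Δλ/2)=0.6995810526; c=2·atan2(√a, √(1-a))=1.981399137; dist=6371·c=12623.494 ≈ 12623.5 km; running total=32984.0 km
Leg 3 bearing: y=sinΔλ·cosφ2=-0.27321766, x=cosφ1·sinφ2-sinφ1·cosφ2·cosΔλ=0.87522667; θ=atan2(y, x)=-17.3367° <0 so +360° → 342.6633° ≈ 342.7°
Leg 4: φ1=0.9326516, φ2=0.4583374, Δφ=-0.4743142, Δλ=4.1581789 rad; a=sin²(Δφ/2)+cosφ1·cosφ2·sin²(Δλ/2)=0.4628817284; c=2·atan2(√a, √(1-a))=1.496491427; dist=6371·c=9534.147 ≈ 9534.1 km; running total=42518.1 km
Leg 4 bearing: y=sinΔλ·cosφ2=-0.76255470, x=cosφ1·sinφ2-sinφ1·cosφ2·cosΔλ=0.64265019; θ=atan2(y, x)=-49.8772° <0 so +360° → 310.1228° ≈ 310.1°
Leg 5: φ1=0.4583374, φ2=1.3329673, Δφ=0.8746299, Δλ=-2.4576068 rad; a=sin²(Δφ/2)+cosφ1·cosφ2·sin²(Δλ/2)=0.3668747765; c=2·atan2(√a, √(1-a))=1.301295363; dist=6371·c=8290.553 ≈ 8290.6 km; running total=50808.7 km
Leg 5 bearing: y=sinΔλ·cosφ2=-0.14886843, x=cosφ1·sinφ2-sinφ1·cosφ2·cosΔλ=0.95233864; θ=atan2(y, x)=-8.8845° <0 so +360° → 351.1155° ≈ 351.1°

Leg 1: dist=8539.1 km, bearing=74.9°
Leg 2: dist=11821.4 km, bearing=75.3°
Leg 3: dist=12623.5 km, bearing=342.7°
Leg 4: dist=9534.1 km, bearing=310.1°
Leg 5: dist=8290.6 km, bearing=351.1°
Total: 50808.7 km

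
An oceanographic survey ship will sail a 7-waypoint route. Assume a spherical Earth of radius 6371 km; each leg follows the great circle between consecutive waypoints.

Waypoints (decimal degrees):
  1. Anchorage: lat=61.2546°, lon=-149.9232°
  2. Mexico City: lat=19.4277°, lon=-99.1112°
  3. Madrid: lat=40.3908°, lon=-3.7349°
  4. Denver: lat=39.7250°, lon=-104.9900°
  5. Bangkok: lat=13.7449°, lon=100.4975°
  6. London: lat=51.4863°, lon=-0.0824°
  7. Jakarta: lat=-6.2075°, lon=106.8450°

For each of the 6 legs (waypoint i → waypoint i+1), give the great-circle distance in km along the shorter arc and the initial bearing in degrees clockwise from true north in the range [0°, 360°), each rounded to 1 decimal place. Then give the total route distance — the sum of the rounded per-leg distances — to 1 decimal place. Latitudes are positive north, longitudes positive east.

Leg 1: φ1=1.0690945, φ2=0.3390773, Δφ=-0.7300171, Δλ=0.8868367 rad; a=sin²(Δφ/2)+cosφ1·cosφ2·sin²(Δλ/2)=0.2108992640; c=2·atan2(√a, √(1-a))=0.954273727; dist=6371·c=6079.678 ≈ 6079.7 km; running total=6079.7 km
Leg 1 bearing: y=sinΔλ·cosφ2=0.73094549, x=cosφ1·sinφ2-sinφ1·cosφ2·cosΔλ=-0.36249379; θ=atan2(y, x)=116.3779° ≈ 116.4°
Leg 2: φ1=0.3390773, φ2=0.7049524, Δφ=0.3658751, Δλ=1.6646305 rad; a=sin²(Δφ/2)+cosφ1·cosφ2·sin²(Δλ/2)=0.4258824270; c=2·atan2(√a, √(1-a))=1.422012863; dist=6371·c=9059.644 ≈ 9059.6 km; running total=15139.3 km
Leg 2 bearing: y=sinΔλ·cosφ2=0.75829175, x=cosφ1·sinφ2-sinφ1·cosφ2·cosΔλ=0.63483853; θ=atan2(y, x)=50.0641° ≈ 50.1°
Leg 3: φ1=0.7049524, φ2=0.6933320, Δφ=-0.0116204, Δλ=-1.7672349 rad; a=sin²(Δφ/2)+cosφ1·cosφ2·sin²(Δλ/2)=0.3500982725; c=2·atan2(√a, √(1-a))=1.266309701; dist=6371·c=8067.659 ≈ 8067.7 km; running total=23207.0 km
Leg 3 bearing: y=sinΔλ·cosφ2=-0.75432897, x=cosφ1·sinφ2-sinφ1·cosφ2·cosΔλ=0.58404255; θ=atan2(y, x)=-52.2510° <0 so +360° → 307.7490° ≈ 307.7°
Leg 4: φ1=0.6933320, φ2=0.2398938, Δφ=-0.4534383, Δλ=3.5864334 rad; a=sin²(Δφ/2)+cosφ1·cosφ2·sin²(Δλ/2)=0.7612685257; c=2·atan2(√a, √(1-a))=2.120620180; dist=6371·c=13510.471 ≈ 13510.5 km; running total=36717.5 km
Leg 4 bearing: y=sinΔλ·cosφ2=-0.41799136, x=cosφ1·sinφ2-sinφ1·cosφ2·cosΔλ=0.74312735; θ=atan2(y, x)=-29.3567° <0 so +360° → 330.6433° ≈ 330.6°
Leg 5: φ1=0.2398938, φ2=0.8986055, Δφ=0.6587117, Δλ=-1.7554504 rad; a=sin²(Δφ/2)+cosφ1·cosφ2·sin²(Δλ/2)=0.4625730572; c=2·atan2(√a, √(1-a))=1.495872362; dist=6371·c=9530.203 ≈ 9530.2 km; running total=46247.7 km
Leg 5 bearing: y=sinΔλ·cosφ2=-0.61211571, x=cosφ1·sinφ2-sinφ1·cosφ2·cosΔλ=0.78721741; θ=atan2(y, x)=-37.8675° <0 so +360° → 322.1325° ≈ 322.1°
Leg 6: φ1=0.8986055, φ2=-0.1083413, Δφ=-1.0069468, Δλ=1.8662352 rad; a=sin²(Δφ/2)+cosφ1·cosφ2·sin²(Δλ/2)=0.6324247830; c=2·atan2(√a, √(1-a))=1.838844241; dist=6371·c=11715.277 ≈ 11715.3 km; running total=57963.0 km
Leg 6 bearing: y=sinΔλ·cosφ2=0.95106530, x=cosφ1·sinφ2-sinφ1·cosφ2·cosΔλ=0.15915246; θ=atan2(y, x)=80.5001° ≈ 80.5°

Leg 1: dist=6079.7 km, bearing=116.4°
Leg 2: dist=9059.6 km, bearing=50.1°
Leg 3: dist=8067.7 km, bearing=307.7°
Leg 4: dist=13510.5 km, bearing=330.6°
Leg 5: dist=9530.2 km, bearing=322.1°
Leg 6: dist=11715.3 km, bearing=80.5°
Total: 57963.0 km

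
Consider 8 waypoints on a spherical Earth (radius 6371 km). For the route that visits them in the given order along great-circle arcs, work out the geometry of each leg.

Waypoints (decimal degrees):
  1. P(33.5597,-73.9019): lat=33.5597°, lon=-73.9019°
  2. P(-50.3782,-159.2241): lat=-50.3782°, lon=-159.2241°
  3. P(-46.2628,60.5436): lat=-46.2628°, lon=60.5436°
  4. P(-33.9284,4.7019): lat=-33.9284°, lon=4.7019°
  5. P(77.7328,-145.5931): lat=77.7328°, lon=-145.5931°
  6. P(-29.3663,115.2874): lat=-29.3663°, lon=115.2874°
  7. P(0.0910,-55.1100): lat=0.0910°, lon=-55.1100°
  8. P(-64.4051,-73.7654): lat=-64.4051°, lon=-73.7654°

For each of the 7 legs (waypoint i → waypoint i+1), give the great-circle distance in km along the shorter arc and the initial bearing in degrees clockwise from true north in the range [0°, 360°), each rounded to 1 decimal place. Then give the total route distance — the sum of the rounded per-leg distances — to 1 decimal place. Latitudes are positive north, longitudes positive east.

Leg 1: dist=12508.0 km, bearing=223.5°
Leg 2: dist=8609.7 km, bearing=206.9°
Leg 3: dist=4837.1 km, bearing=265.9°
Leg 4: dist=14934.6 km, bearing=351.5°
Leg 5: dist=13406.4 km, bearing=272.0°
Leg 6: dist=16604.1 km, bearing=199.1°
Leg 7: dist=7330.9 km, bearing=188.7°
Total: 78230.8 km

Leg 1: φ1=0.5857273, φ2=-0.8792655, Δφ=-1.4649927, Δλ=-1.4891533 rad; a=sin²(Δφ/2)+cosφ1·cosφ2·sin²(Δλ/2)=0.6912358337; c=2·atan2(√a, √(1-a))=1.963266207; dist=6371·c=12507.969 ≈ 12508.0 km; running total=12508.0 km
Leg 1 bearing: y=sinΔλ·cosφ2=-0.63559291, x=cosφ1·sinφ2-sinφ1·cosφ2·cosΔλ=-0.67062439; θ=atan2(y, x)=-136.5362° <0 so +360° → 223.4638° ≈ 223.5°
Leg 2: φ1=-0.8792655, φ2=-0.8074382, Δφ=0.0718273, Δλ=3.8356700 rad; a=sin²(Δφ/2)+cosφ1·cosφ2·sin²(Δλ/2)=0.3911751737; c=2·atan2(√a, √(1-a))=1.351390582; dist=6371·c=8609.709 ≈ 8609.7 km; running total=21117.7 km
Leg 2 bearing: y=sinΔλ·cosφ2=-0.44224140, x=cosφ1·sinφ2-sinφ1·cosφ2·cosΔλ=-0.87008688; θ=atan2(y, x)=-153.0570° <0 so +360° → 206.9430° ≈ 206.9°
Leg 3: φ1=-0.8074382, φ2=-0.5921623, Δφ=0.2152759, Δλ=-0.9746215 rad; a=sin²(Δφ/2)+cosφ1·cosφ2·sin²(Δλ/2)=0.1373170099; c=2·atan2(√a, √(1-a))=0.759230414; dist=6371·c=4837.057 ≈ 4837.1 km; running total=25954.8 km
Leg 3 bearing: y=sinΔλ·cosφ2=-0.68659755, x=cosφ1·sinφ2-sinφ1·cosφ2·cosΔλ=-0.04927473; θ=atan2(y, x)=-94.1049° <0 so +360° → 265.8951° ≈ 265.9°
Leg 4: φ1=-0.5921623, φ2=1.3566933, Δφ=1.9488556, Δλ=-2.6231426 rad; a=sin²(Δφ/2)+cosφ1·cosφ2·sin²(Δλ/2)=0.8492699347; c=2·atan2(√a, √(1-a))=2.344151275; dist=6371·c=14934.588 ≈ 14934.6 km; running total=40889.4 km
Leg 4 bearing: y=sinΔλ·cosφ2=-0.10528672, x=cosφ1·sinφ2-sinφ1·cosφ2·cosΔλ=0.70778299; θ=atan2(y, x)=-8.4610° <0 so +360° → 351.5390° ≈ 351.5°
Leg 5: φ1=1.3566933, φ2=-0.5125386, Δφ=-1.8692319, Δλ=4.5532237 rad; a=sin²(Δφ/2)+cosφ1·cosφ2·sin²(Δλ/2)=0.7542712582; c=2·atan2(√a, √(1-a))=2.104287562; dist=6371·c=13406.416 ≈ 13406.4 km; running total=54295.8 km
Leg 5 bearing: y=sinΔλ·cosφ2=-0.86048654, x=cosφ1·sinφ2-sinφ1·cosφ2·cosΔλ=0.03078024; θ=atan2(y, x)=-87.9514° <0 so +360° → 272.0486° ≈ 272.0°
Leg 6: φ1=-0.5125386, φ2=0.0015882, Δφ=0.5141269, Δλ=-2.9739957 rad; a=sin²(Δφ/2)+cosφ1·cosφ2·sin²(Δλ/2)=0.9300345472; c=2·atan2(√a, √(1-a))=2.606201416; dist=6371·c=16604.109 ≈ 16604.1 km; running total=70899.9 km
Leg 6 bearing: y=sinΔλ·cosφ2=-0.16681328, x=cosφ1·sinφ2-sinφ1·cosφ2·cosΔλ=-0.48213534; θ=atan2(y, x)=-160.9150° <0 so +360° → 199.0850° ≈ 199.1°
Leg 7: φ1=0.0015882, φ2=-1.1240811, Δφ=-1.1256693, Δλ=-0.3255982 rad; a=sin²(Δφ/2)+cosφ1·cosφ2·sin²(Δλ/2)=0.2960625978; c=2·atan2(√a, √(1-a))=1.150671088; dist=6371·c=7330.925 ≈ 7330.9 km; running total=78230.8 km
Leg 7 bearing: y=sinΔλ·cosφ2=-0.13818800, x=cosφ1·sinφ2-sinφ1·cosφ2·cosΔλ=-0.90251993; θ=atan2(y, x)=-171.2948° <0 so +360° → 188.7052° ≈ 188.7°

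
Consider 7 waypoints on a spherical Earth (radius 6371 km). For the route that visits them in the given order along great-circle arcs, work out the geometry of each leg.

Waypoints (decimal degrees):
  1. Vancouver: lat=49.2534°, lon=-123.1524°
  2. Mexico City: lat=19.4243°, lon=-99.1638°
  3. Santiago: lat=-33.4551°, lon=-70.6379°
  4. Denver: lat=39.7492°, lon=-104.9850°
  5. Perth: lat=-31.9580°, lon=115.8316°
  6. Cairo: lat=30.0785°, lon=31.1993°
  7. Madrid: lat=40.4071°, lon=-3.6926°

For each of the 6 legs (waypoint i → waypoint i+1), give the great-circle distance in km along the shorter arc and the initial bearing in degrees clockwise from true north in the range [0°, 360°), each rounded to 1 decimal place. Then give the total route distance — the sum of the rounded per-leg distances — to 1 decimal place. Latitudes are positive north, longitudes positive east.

Leg 1: φ1=0.8596340, φ2=0.3390180, Δφ=-0.5206160, Δλ=0.4186801 rad; a=sin²(Δφ/2)+cosφ1·cosφ2·sin²(Δλ/2)=0.0928277562; c=2·atan2(√a, √(1-a))=0.619197479; dist=6371·c=3944.907 ≈ 3944.9 km; running total=3944.9 km
Leg 1 bearing: y=sinΔλ·cosφ2=0.38341446, x=cosφ1·sinφ2-sinφ1·cosφ2·cosΔλ=-0.43570220; θ=atan2(y, x)=138.6525° ≈ 138.7°
Leg 2: φ1=0.3390180, φ2=-0.5839016, Δφ=-0.9229196, Δλ=0.4978709 rad; a=sin²(Δφ/2)+cosφ1·cosφ2·sin²(Δλ/2)=0.2460127110; c=2·atan2(√a, √(1-a))=1.037964562; dist=6371·c=6612.872 ≈ 6612.9 km; running total=10557.8 km
Leg 2 bearing: y=sinΔλ·cosφ2=0.39843359, x=cosφ1·sinφ2-sinφ1·cosφ2·cosΔλ=-0.76368351; θ=atan2(y, x)=152.4478° ≈ 152.4°
Leg 3: φ1=-0.5839016, φ2=0.6937544, Δφ=1.2776561, Δλ=-0.5994700 rad; a=sin²(Δφ/2)+cosφ1·cosφ2·sin²(Δλ/2)=0.4114447174; c=2·atan2(√a, √(1-a))=1.392746503; dist=6371·c=8873.188 ≈ 8873.2 km; running total=19431.0 km
Leg 3 bearing: y=sinΔλ·cosφ2=-0.43378941, x=cosφ1·sinφ2-sinφ1·cosφ2·cosΔλ=0.88343568; θ=atan2(y, x)=-26.1522° <0 so +360° → 333.8478° ≈ 333.8°
Leg 4: φ1=0.6937544, φ2=-0.5577723, Δφ=-1.2515267, Δλ=3.8539767 rad; a=sin²(Δφ/2)+cosφ1·cosφ2·sin²(Δλ/2)=0.9160639770; c=2·atan2(√a, √(1-a))=2.553730068; dist=6371·c=16269.814 ≈ 16269.8 km; running total=35700.8 km
Leg 4 bearing: y=sinΔλ·cosφ2=-0.55457183, x=cosφ1·sinφ2-sinφ1·cosφ2·cosΔλ=0.00362706; θ=atan2(y, x)=-89.6253° <0 so +360° → 270.3747° ≈ 270.4°
Leg 5: φ1=-0.5577723, φ2=0.5249689, Δφ=1.0827412, Δλ=-1.4771123 rad; a=sin²(Δφ/2)+cosφ1·cosφ2·sin²(Δλ/2)=0.5982978089; c=2·atan2(√a, √(1-a))=1.768680889; dist=6371·c=11268.266 ≈ 11268.3 km; running total=46969.1 km
Leg 5 bearing: y=sinΔλ·cosφ2=-0.86154491, x=cosφ1·sinφ2-sinφ1·cosφ2·cosΔλ=0.46807107; θ=atan2(y, x)=-61.4851° <0 so +360° → 298.5149° ≈ 298.5°
Leg 6: φ1=0.5249689, φ2=0.7052369, Δφ=0.1802681, Δλ=-0.6089785 rad; a=sin²(Δφ/2)+cosφ1·cosφ2·sin²(Δλ/2)=0.0673282595; c=2·atan2(√a, √(1-a))=0.524961014; dist=6371·c=3344.527 ≈ 3344.5 km; running total=50313.6 km
Leg 6 bearing: y=sinΔλ·cosφ2=-0.43557675, x=cosφ1·sinφ2-sinφ1·cosφ2·cosΔλ=0.24789827; θ=atan2(y, x)=-60.3546° <0 so +360° → 299.6454° ≈ 299.6°

Leg 1: dist=3944.9 km, bearing=138.7°
Leg 2: dist=6612.9 km, bearing=152.4°
Leg 3: dist=8873.2 km, bearing=333.8°
Leg 4: dist=16269.8 km, bearing=270.4°
Leg 5: dist=11268.3 km, bearing=298.5°
Leg 6: dist=3344.5 km, bearing=299.6°
Total: 50313.6 km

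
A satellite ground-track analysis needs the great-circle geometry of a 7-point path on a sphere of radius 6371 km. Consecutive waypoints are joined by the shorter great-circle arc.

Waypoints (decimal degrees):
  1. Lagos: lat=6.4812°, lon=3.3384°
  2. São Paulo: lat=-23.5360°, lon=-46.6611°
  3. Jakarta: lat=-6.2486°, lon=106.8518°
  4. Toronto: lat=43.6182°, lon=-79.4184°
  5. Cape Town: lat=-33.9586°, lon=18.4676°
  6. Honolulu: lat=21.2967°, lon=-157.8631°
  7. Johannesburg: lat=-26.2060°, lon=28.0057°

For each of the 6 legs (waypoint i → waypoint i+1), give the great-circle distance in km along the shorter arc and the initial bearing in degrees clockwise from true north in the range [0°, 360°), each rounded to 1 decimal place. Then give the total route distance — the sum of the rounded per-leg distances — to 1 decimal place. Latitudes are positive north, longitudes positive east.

Leg 1: dist=6369.7 km, bearing=236.6°
Leg 2: dist=15629.0 km, bearing=135.7°
Leg 3: dist=15814.8 km, bearing=7.4°
Leg 4: dist=13108.5 km, bearing=111.6°
Leg 5: dist=18561.8 km, bearing=195.3°
Leg 6: dist=19206.2 km, bearing=226.4°
Total: 88690.0 km

Leg 1: φ1=0.1131183, φ2=-0.4107807, Δφ=-0.5238990, Δλ=-0.8726559 rad; a=sin²(Δφ/2)+cosφ1·cosφ2·sin²(Δλ/2)=0.2297606309; c=2·atan2(√a, √(1-a))=0.999790314; dist=6371·c=6369.664 ≈ 6369.7 km; running total=6369.7 km
Leg 1 bearing: y=sinΔλ·cosφ2=-0.70231157, x=cosφ1·sinφ2-sinφ1·cosφ2·cosΔλ=-0.46329386; θ=atan2(y, x)=-123.4116° <0 so +360° → 236.5884° ≈ 236.6°
Leg 2: φ1=-0.4107807, φ2=-0.1090586, Δφ=0.3017220, Δλ=2.6793055 rad; a=sin²(Δφ/2)+cosφ1·cosφ2·sin²(Δλ/2)=0.8861188211; c=2·atan2(√a, √(1-a))=2.453151974; dist=6371·c=15629.031 ≈ 15629.0 km; running total=21998.7 km
Leg 2 bearing: y=sinΔλ·cosφ2=0.44334664, x=cosφ1·sinφ2-sinφ1·cosφ2·cosΔλ=-0.45507447; θ=atan2(y, x)=135.7479° ≈ 135.7°
Leg 3: φ1=-0.1090586, φ2=0.7612812, Δφ=0.8703398, Δλ=-3.2510283 rad; a=sin²(Δφ/2)+cosφ1·cosφ2·sin²(Δλ/2)=0.8952158688; c=2·atan2(√a, √(1-a))=2.482309824; dist=6371·c=15814.796 ≈ 15814.8 km; running total=37813.5 km
Leg 3 bearing: y=sinΔλ·cosφ2=0.07906819, x=cosφ1·sinφ2-sinφ1·cosφ2·cosΔλ=0.60742562; θ=atan2(y, x)=7.4165° ≈ 7.4°
Leg 4: φ1=0.7612812, φ2=-0.5926894, Δφ=-1.3539706, Δλ=1.7084330 rad; a=sin²(Δφ/2)+cosφ1·cosφ2·sin²(Δλ/2)=0.7338662484; c=2·atan2(√a, √(1-a))=2.057519932; dist=6371·c=13108.459 ≈ 13108.5 km; running total=50922.0 km
Leg 4 bearing: y=sinΔλ·cosφ2=0.82159740, x=cosφ1·sinφ2-sinφ1·cosφ2·cosΔλ=-0.32588960; θ=atan2(y, x)=111.6359° ≈ 111.6°
Leg 5: φ1=-0.5926894, φ2=0.3716975, Δφ=0.9643869, Δλ=-3.0775513 rad; a=sin²(Δφ/2)+cosφ1·cosφ2·sin²(Δλ/2)=0.9870481594; c=2·atan2(√a, √(1-a))=2.913486127; dist=6371·c=18561.820 ≈ 18561.8 km; running total=69483.8 km
Leg 5 bearing: y=sinΔλ·cosφ2=-0.05962734, x=cosφ1·sinφ2-sinφ1·cosφ2·cosΔλ=-0.21813056; θ=atan2(y, x)=-164.7113° <0 so +360° → 195.2887° ≈ 195.3°
Leg 6: φ1=0.3716975, φ2=-0.4573810, Δφ=-0.8290785, Δλ=3.2440225 rad; a=sin²(Δφ/2)+cosφ1·cosφ2·sin²(Δλ/2)=0.9959749709; c=2·atan2(√a, √(1-a))=3.014621145; dist=6371·c=19206.151 ≈ 19206.2 km; running total=88690.0 km
Leg 6 bearing: y=sinΔλ·cosφ2=-0.09174071, x=cosφ1·sinφ2-sinφ1·cosφ2·cosΔλ=-0.08728662; θ=atan2(y, x)=-133.5748° <0 so +360° → 226.4252° ≈ 226.4°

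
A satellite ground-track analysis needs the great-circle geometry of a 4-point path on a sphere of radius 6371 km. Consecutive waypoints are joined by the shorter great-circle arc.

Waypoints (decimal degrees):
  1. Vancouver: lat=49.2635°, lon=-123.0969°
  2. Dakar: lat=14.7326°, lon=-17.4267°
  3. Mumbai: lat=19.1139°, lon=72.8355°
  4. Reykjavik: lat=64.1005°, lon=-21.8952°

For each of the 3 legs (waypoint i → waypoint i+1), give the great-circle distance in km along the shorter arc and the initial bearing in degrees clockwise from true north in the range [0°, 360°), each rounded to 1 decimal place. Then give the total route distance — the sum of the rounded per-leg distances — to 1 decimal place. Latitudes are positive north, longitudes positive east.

Leg 1: φ1=0.8598103, φ2=0.2571324, Δφ=-0.6026779, Δλ=1.8442929 rad; a=sin²(Δφ/2)+cosφ1·cosφ2·sin²(Δλ/2)=0.4888864666; c=2·atan2(√a, √(1-a))=1.548567429; dist=6371·c=9865.923 ≈ 9865.9 km; running total=9865.9 km
Leg 1 bearing: y=sinΔλ·cosφ2=0.93117752, x=cosφ1·sinφ2-sinφ1·cosφ2·cosΔλ=0.36388786; θ=atan2(y, x)=68.6553° ≈ 68.7°
Leg 2: φ1=0.2571324, φ2=0.3336005, Δφ=0.0764681, Δλ=1.5753726 rad; a=sin²(Δφ/2)+cosφ1·cosφ2·sin²(Δλ/2)=0.4604546398; c=2·atan2(√a, √(1-a))=1.491622917; dist=6371·c=9503.130 ≈ 9503.1 km; running total=19369.0 km
Leg 2 bearing: y=sinΔλ·cosφ2=0.94485961, x=cosφ1·sinφ2-sinφ1·cosφ2·cosΔλ=0.31778134; θ=atan2(y, x)=71.4108° ≈ 71.4°
Leg 3: φ1=0.3336005, φ2=1.1187648, Δφ=0.7851643, Δλ=-1.6533626 rad; a=sin²(Δφ/2)+cosφ1·cosφ2·sin²(Δλ/2)=0.3697393172; c=2·atan2(√a, √(1-a))=1.307234150; dist=6371·c=8328.389 ≈ 8328.4 km; running total=27697.4 km
Leg 3 bearing: y=sinΔλ·cosφ2=-0.43530593, x=cosφ1·sinφ2-sinφ1·cosφ2·cosΔλ=0.86176410; θ=atan2(y, x)=-26.7999° <0 so +360° → 333.2001° ≈ 333.2°

Leg 1: dist=9865.9 km, bearing=68.7°
Leg 2: dist=9503.1 km, bearing=71.4°
Leg 3: dist=8328.4 km, bearing=333.2°
Total: 27697.4 km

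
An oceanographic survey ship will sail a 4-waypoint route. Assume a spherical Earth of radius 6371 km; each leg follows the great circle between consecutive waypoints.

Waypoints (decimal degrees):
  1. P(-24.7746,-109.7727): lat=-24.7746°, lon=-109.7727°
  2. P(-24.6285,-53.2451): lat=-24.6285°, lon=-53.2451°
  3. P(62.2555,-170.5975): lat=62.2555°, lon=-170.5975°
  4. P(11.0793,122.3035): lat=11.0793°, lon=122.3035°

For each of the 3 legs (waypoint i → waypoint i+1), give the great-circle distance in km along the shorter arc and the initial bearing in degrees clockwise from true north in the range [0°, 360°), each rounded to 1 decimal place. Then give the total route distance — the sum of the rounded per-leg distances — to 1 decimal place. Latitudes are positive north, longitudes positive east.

Leg 1: φ1=-0.4323983, φ2=-0.4298484, Δφ=0.0025499, Δλ=0.9865927 rad; a=sin²(Δφ/2)+cosφ1·cosφ2·sin²(Δλ/2)=0.1850751753; c=2·atan2(√a, √(1-a))=0.889436702; dist=6371·c=5666.601 ≈ 5666.6 km; running total=5666.6 km
Leg 1 bearing: y=sinΔλ·cosφ2=0.75826794, x=cosφ1·sinφ2-sinφ1·cosφ2·cosΔλ=-0.16828296; θ=atan2(y, x)=102.5129° ≈ 102.5°
Leg 2: φ1=-0.4298484, φ2=1.0865635, Δφ=1.5164119, Δλ=-2.0481858 rad; a=sin²(Δφ/2)+cosφ1·cosφ2·sin²(Δλ/2)=0.7816286331; c=2·atan2(√a, √(1-a))=2.169118932; dist=6371·c=13819.457 ≈ 13819.5 km; running total=19486.1 km
Leg 2 bearing: y=sinΔλ·cosφ2=-0.41348215, x=cosφ1·sinφ2-sinφ1·cosφ2·cosΔλ=0.71538365; θ=atan2(y, x)=-30.0273° <0 so +360° → 329.9727° ≈ 330.0°
Leg 3: φ1=1.0865635, φ2=0.1933703, Δφ=-0.8931932, Δλ=5.1120868 rad; a=sin²(Δφ/2)+cosφ1·cosφ2·sin²(Δλ/2)=0.3260728926; c=2·atan2(√a, √(1-a))=1.215514917; dist=6371·c=7744.046 ≈ 7744.0 km; running total=27230.1 km
Leg 3 bearing: y=sinΔλ·cosφ2=-0.90400983, x=cosφ1·sinφ2-sinφ1·cosφ2·cosΔλ=-0.24852298; θ=atan2(y, x)=-105.3716° <0 so +360° → 254.6284° ≈ 254.6°

Leg 1: dist=5666.6 km, bearing=102.5°
Leg 2: dist=13819.5 km, bearing=330.0°
Leg 3: dist=7744.0 km, bearing=254.6°
Total: 27230.1 km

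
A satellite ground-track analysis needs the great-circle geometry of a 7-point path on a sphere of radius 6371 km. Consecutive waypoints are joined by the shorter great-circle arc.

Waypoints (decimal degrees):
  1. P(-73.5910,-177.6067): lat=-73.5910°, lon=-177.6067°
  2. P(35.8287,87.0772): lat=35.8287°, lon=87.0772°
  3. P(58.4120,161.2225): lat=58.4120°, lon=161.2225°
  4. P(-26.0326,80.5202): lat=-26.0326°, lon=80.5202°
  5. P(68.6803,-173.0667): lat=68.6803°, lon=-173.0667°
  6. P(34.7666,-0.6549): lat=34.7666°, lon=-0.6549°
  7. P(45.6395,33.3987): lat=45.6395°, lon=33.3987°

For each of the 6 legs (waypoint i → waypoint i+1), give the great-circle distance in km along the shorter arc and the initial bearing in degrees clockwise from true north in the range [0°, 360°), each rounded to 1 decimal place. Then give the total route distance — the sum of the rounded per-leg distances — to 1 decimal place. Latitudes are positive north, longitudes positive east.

Leg 1: dist=13970.9 km, bearing=276.6°
Leg 2: dist=5790.2 km, bearing=39.7°
Leg 3: dist=11934.1 km, bearing=248.3°
Leg 4: dist=13351.9 km, bearing=23.8°
Leg 5: dist=8495.2 km, bearing=6.4°
Leg 6: dist=3105.2 km, bearing=56.7°
Total: 56647.5 km

Leg 1: φ1=-1.2844052, φ2=0.6253288, Δφ=1.9097340, Δλ=4.6196055 rad; a=sin²(Δφ/2)+cosφ1·cosφ2·sin²(Δλ/2)=0.7913710396; c=2·atan2(√a, √(1-a))=2.192895166; dist=6371·c=13970.935 ≈ 13970.9 km; running total=13970.9 km
Leg 1 bearing: y=sinΔλ·cosφ2=-0.80728334, x=cosφ1·sinφ2-sinφ1·cosφ2·cosΔλ=0.09330207; θ=atan2(y, x)=-83.4073° <0 so +360° → 276.5927° ≈ 276.6°
Leg 2: φ1=0.6253288, φ2=1.0194817, Δφ=0.3941529, Δλ=1.2940796 rad; a=sin²(Δφ/2)+cosφ1·cosφ2·sin²(Δλ/2)=0.1926707125; c=2·atan2(√a, √(1-a))=0.908843278; dist=6371·c=5790.241 ≈ 5790.2 km; running total=19761.1 km
Leg 2 bearing: y=sinΔλ·cosφ2=0.50388062, x=cosφ1·sinφ2-sinφ1·cosφ2·cosΔλ=0.60687656; θ=atan2(y, x)=39.7023° ≈ 39.7°
Leg 3: φ1=1.0194817, φ2=-0.4543546, Δφ=-1.4738363, Δλ=-1.4085208 rad; a=sin²(Δφ/2)+cosφ1·cosφ2·sin²(Δλ/2)=0.6489068325; c=2·atan2(√a, √(1-a))=1.873197902; dist=6371·c=11934.144 ≈ 11934.1 km; running total=31695.2 km
Leg 3 bearing: y=sinΔλ·cosφ2=-0.88673958, x=cosφ1·sinφ2-sinφ1·cosφ2·cosΔλ=-0.35355330; θ=atan2(y, x)=-111.7377° <0 so +360° → 248.2623° ≈ 248.3°
Leg 4: φ1=-0.4543546, φ2=1.1986974, Δφ=1.6530519, Δλ=-4.4259263 rad; a=sin²(Δφ/2)+cosφ1·cosφ2·sin²(Δλ/2)=0.7505782685; c=2·atan2(√a, √(1-a))=2.095731072; dist=6371·c=13351.903 ≈ 13351.9 km; running total=45047.1 km
Leg 4 bearing: y=sinΔλ·cosφ2=0.34875579, x=cosφ1·sinφ2-sinφ1·cosφ2·cosΔλ=0.79196687; θ=atan2(y, x)=23.7671° ≈ 23.8°
Leg 5: φ1=1.1986974, φ2=0.6067916, Δφ=-0.5919057, Δλ=3.0091536 rad; a=sin²(Δφ/2)+cosφ1·cosφ2·sin²(Δλ/2)=0.3824201982; c=2·atan2(√a, √(1-a))=1.333413553; dist=6371·c=8495.178 ≈ 8495.2 km; running total=53542.3 km
Leg 5 bearing: y=sinΔλ·cosφ2=0.10847851, x=cosφ1·sinφ2-sinφ1·cosφ2·cosΔλ=0.96588424; θ=atan2(y, x)=6.4080° ≈ 6.4°
Leg 6: φ1=0.6067916, φ2=0.7965595, Δφ=0.1897679, Δλ=0.5943474 rad; a=sin²(Δφ/2)+cosφ1·cosφ2·sin²(Δλ/2)=0.0582229526; c=2·atan2(√a, √(1-a))=0.487398735; dist=6371·c=3105.217 ≈ 3105.2 km; running total=56647.5 km
Leg 6 bearing: y=sinΔλ·cosφ2=0.39151332, x=cosφ1·sinφ2-sinφ1·cosφ2·cosΔλ=0.25700093; θ=atan2(y, x)=56.7179° ≈ 56.7°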